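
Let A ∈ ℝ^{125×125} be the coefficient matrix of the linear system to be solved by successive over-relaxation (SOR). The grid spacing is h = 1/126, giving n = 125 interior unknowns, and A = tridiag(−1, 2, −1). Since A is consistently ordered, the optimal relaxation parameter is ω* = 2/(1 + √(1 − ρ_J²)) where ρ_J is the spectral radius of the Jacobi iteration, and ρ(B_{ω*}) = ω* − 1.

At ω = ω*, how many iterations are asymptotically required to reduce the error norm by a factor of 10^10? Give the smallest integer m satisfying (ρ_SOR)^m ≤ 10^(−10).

m = 462

spectrum of D⁻¹(L+U) = {cos(kπ/126) : 1≤k≤125}; ρ_J = cos(π/126) = 0.9996892.
√(1 − cos²(π/126)) = sin(π/126) ≈ 0.0249307.
ω* = 2 / (1 + 0.0249307) = 2 / 1.0249307 ≈ 1.9513514.
and ρ(B_{ω*}) = 1.9513514 − 1 = 0.9513514.
(0.9513514)^m ≤ 10^{−10}  ⇒  m·ln(0.9513514) ≤ −10·ln10  ⇒  m ≥ 461.702  ⇒  m = 462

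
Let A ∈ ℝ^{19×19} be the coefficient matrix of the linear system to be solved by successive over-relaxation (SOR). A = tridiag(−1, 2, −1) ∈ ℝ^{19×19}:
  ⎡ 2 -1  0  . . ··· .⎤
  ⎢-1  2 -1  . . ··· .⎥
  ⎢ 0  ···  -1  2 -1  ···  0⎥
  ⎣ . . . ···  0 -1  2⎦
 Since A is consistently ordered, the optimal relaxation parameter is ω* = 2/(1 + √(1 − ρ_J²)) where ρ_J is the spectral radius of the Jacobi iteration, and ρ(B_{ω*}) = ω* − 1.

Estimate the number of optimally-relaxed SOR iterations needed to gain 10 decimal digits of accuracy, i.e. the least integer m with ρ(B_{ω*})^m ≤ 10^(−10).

spectrum of D⁻¹(L+U) = {cos(kπ/20) : 1≤k≤19}; ρ_J = cos(π/20) = 0.9876883.
√(1−ρ_J²) simplifies to sin(π/20) = 0.1564345.
Then 2/(1+√(1−ρ_J²)) = 2/(1+0.1564345); ω* = 2/1.1564345 = 1.7294538.
ρ_SOR = ω* − 1 = 1.7294538 − 1 = 0.7294538.
ρ_SOR^m ≤ 10^(−10) ⇔ m ≥ 10·ln10/(−ln 0.7294538) = 23.0259/0.315459 = 72.992; m = ⌈72.992⌉ = 73.

m = 73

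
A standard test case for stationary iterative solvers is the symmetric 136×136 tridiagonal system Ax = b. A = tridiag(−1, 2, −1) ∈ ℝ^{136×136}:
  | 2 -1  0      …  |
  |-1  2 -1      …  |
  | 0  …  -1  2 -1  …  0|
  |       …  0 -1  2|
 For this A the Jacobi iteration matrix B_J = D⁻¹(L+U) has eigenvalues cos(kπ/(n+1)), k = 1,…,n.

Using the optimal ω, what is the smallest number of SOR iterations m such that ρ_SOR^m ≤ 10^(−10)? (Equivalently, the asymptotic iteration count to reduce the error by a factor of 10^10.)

spectrum of D⁻¹(L+U) = {cos(kπ/137) : 1≤k≤136}; ρ_J = cos(π/137) = 0.9997371.
√(1 − cos²(π/137)) = sin(π/137) ≈ 0.0229293.
Young: ω* = 2/(1+√(1−ρ_J²)) = 2/(1+0.0229293) = 2/1.0229293 = 1.9551693.
ρ(B_{ω*}) = ω*−1 = 0.9551693
10·ln10 = 23.0259; −ln(0.9551693) = 0.0458667; m = ⌈23.0259/0.0458667⌉ = ⌈502.018⌉ = 503.

m = 503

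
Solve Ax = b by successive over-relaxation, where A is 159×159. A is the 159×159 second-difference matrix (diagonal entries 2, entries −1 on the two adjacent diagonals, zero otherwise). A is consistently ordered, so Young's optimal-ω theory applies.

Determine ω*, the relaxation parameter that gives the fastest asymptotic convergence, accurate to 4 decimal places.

ω* = 1.9615

B_J for the 159×159 system has eigenvalues cos(kπ/160); ρ_J = cos(π/160) = 0.9998.
√(1−ρ_J²) simplifies to sin(π/160) = 0.01963.
ω* = 2/(1 + 0.01963) = 2/1.01963 = 1.9615.
ρ_SOR = ω* − 1 = 1.9615 − 1 = 0.9615.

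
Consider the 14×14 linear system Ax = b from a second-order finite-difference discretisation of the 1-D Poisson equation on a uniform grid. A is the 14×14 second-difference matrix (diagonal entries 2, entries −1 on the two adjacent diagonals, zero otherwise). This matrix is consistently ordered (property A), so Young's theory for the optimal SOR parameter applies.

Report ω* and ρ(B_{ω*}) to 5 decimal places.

ω* = 1.65575, ρ_SOR = 0.65575

[ρ_J] n=14: ρ(B_J) = cos(π/(n+1)) = cos(π/15) = 0.97815.
root = sin(π/15) = 0.207912  (since 1−cos² = sin²).
ω* = 2/(1 + 0.207912) = 2/1.207912 = 1.65575.
[ρ_SOR] ω* − 1 = 0.65575.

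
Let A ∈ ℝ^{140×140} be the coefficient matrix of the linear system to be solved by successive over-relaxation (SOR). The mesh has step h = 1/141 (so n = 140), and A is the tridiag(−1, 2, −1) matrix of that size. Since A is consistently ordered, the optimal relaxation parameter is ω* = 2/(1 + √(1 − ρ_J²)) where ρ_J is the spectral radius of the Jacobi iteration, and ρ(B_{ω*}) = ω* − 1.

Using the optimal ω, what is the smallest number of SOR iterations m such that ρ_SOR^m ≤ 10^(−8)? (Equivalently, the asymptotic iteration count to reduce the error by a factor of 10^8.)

B_J for the 140×140 system has eigenvalues cos(kπ/141); ρ_J = cos(π/141) = 0.9997518.
√(1 − cos²(π/141)) = sin(π/141) ≈ 0.0222790.
ω* = 2/(1 + 0.0222790) = 2/1.0222790 = 1.9564131.
[ρ_SOR] ω* − 1 = 0.9564131.
m ≥ 8·ln10 / (−ln 0.9564131) = 413.342; smallest integer m = 414.

m = 414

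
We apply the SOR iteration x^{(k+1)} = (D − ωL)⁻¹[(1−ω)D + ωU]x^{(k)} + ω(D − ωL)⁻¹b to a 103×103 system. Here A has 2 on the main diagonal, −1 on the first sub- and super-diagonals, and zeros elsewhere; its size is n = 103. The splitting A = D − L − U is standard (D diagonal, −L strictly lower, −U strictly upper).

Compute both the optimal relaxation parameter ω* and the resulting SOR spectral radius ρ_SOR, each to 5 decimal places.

ω* = 1.94136, ρ_SOR = 0.94136

spectrum of D⁻¹(L+U) = {cos(kπ/104) : 1≤k≤103}; ρ_J = cos(π/104) = 0.99954.
√(1−ρ_J²) simplifies to sin(π/104) = 0.030203.
So ω* = 2/1.030203 = 1.94136 (Young).
ρ_SOR = ω* − 1 = 1.94136 − 1 = 0.94136.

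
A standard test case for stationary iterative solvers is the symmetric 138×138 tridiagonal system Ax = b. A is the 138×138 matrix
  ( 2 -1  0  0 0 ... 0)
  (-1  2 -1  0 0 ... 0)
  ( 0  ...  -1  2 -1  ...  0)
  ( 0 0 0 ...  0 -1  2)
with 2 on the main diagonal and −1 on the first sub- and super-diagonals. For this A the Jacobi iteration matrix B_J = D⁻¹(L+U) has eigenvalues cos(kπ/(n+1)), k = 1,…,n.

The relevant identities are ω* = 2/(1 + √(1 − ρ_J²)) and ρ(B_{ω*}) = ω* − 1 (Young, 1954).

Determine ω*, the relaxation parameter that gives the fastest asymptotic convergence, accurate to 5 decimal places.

With n=138, ρ(Jacobi) = cos(π/139) = 0.99974.
1 − cos²(π/139) = sin²(π/139) ⇒ √(1−ρ_J²) = sin(π/139) = 0.022599.
So ω* = 2/1.022599 = 1.95580 (Young).
[ρ_SOR] ω* − 1 = 0.95580.

ω* = 1.95580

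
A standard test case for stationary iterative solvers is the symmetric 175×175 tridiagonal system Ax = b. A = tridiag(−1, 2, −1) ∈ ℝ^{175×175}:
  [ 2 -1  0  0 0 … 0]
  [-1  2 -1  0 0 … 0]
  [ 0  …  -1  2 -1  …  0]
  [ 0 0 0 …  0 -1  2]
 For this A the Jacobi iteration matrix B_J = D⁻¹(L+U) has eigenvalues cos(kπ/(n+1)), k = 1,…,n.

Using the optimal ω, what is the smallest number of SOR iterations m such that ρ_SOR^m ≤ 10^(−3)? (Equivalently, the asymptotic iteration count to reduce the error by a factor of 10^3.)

m = 194

spectrum of D⁻¹(L+U) = {cos(kπ/176) : 1≤k≤175}; ρ_J = cos(π/176) = 0.9998407.
1 − cos²(π/176) = sin²(π/176) ⇒ √(1−ρ_J²) = sin(π/176) = 0.0178490.
ω* = 2/(1+0.0178490) = 1.9649280
ρ_SOR = ω* − 1 = 1.9649280 − 1 = 0.9649280.
For 3 digits: m = 3·ln10 / (−ln 0.9649280) = 6.90776/0.0357018 = 193.485; round up → m = 194.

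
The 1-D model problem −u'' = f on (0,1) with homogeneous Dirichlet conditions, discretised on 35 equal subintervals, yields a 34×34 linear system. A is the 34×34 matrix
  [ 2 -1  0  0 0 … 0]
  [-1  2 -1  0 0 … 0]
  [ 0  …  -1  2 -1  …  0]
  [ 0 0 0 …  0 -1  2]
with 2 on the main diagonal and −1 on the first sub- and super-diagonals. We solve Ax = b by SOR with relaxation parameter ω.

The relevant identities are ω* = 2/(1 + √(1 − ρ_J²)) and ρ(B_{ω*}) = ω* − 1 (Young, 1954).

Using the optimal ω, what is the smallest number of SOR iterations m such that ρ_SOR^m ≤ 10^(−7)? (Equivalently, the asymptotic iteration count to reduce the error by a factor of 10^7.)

B_J for the 34×34 system has eigenvalues cos(kπ/35); ρ_J = cos(π/35) = 0.9959743.
√(1 − cos²(π/35)) = sin(π/35) ≈ 0.0896393.
ω* = 2 / (1 + 0.0896393) = 2 / 1.0896393 ≈ 1.8354698.
ρ_SOR = ω* − 1 = 1.8354698 − 1 = 0.8354698.
(0.8354698)^m ≤ 10^{−7}  ⇒  m·ln(0.8354698) ≤ −7·ln10  ⇒  m ≥ 89.664  ⇒  m = 90

m = 90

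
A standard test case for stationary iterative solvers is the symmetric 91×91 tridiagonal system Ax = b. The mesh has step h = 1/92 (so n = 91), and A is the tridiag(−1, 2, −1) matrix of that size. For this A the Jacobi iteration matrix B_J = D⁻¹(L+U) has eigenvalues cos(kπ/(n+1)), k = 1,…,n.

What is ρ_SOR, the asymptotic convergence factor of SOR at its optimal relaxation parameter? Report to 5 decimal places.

ρ_J = max_k |cos(kπ/92)| = cos(π/92) = 0.99942
1 − cos²(π/92) = sin²(π/92) ⇒ √(1−ρ_J²) = sin(π/92) = 0.034141.
[ω*] 2 ÷ (1 + 0.034141) = 2 ÷ 1.034141 = 1.93397.
ρ(B_{ω*}) = ω*−1 = 0.93397

ρ_SOR = 0.93397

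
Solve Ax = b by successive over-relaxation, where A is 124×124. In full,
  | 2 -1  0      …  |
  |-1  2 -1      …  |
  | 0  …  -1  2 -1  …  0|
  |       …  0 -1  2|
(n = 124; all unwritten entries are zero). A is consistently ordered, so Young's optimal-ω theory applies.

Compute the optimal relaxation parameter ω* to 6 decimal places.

[ρ_J] n=124: ρ(B_J) = cos(π/(n+1)) = cos(π/125) = 0.999684.
√(1−ρ_J²) = |sin(π/125)| = 0.0251301
ω* = 2/(1+0.0251301) = 1.950972
At ω = 1.950972 every |λ(B_ω)| = ω−1, so ρ_SOR = 0.950972.

ω* = 1.950972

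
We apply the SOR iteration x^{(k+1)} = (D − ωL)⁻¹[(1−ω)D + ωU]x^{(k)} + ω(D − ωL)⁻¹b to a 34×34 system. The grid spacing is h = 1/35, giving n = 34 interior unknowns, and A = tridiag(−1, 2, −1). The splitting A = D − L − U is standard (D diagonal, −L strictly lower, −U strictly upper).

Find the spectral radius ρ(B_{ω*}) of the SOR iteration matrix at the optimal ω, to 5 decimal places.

ρ_SOR = 0.83547

n=34: λ(B_J) = 1 − λ(A)/2 = cos(kπ/35); k=1 gives ρ_J = 0.99597.
√(1−ρ_J²) simplifies to sin(π/35) = 0.089639.
[ω*] 2 ÷ (1 + 0.089639) = 2 ÷ 1.089639 = 1.83547.
At ω = 1.83547 every |λ(B_ω)| = ω−1, so ρ_SOR = 0.83547.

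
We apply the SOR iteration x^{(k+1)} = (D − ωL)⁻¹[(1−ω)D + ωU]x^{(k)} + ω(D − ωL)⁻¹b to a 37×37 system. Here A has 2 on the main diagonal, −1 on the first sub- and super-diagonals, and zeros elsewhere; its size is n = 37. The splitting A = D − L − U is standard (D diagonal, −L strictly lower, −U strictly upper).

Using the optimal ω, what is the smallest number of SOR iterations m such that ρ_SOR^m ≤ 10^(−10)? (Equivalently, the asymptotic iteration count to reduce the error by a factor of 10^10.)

m = 140

[ρ_J] n=37: ρ(B_J) = cos(π/(n+1)) = cos(π/38) = 0.9965845.
√(1−ρ_J²) simplifies to sin(π/38) = 0.0825793.
ω* = 2/(1 + 0.0825793) = 2/1.0825793 = 1.8474397.
ρ(B_{ω*}) = ω*−1 = 0.8474397
ρ_SOR^m ≤ 10^(−10) ⇔ m ≥ 10·ln10/(−ln 0.8474397) = 23.0259/0.165536 = 139.099; m = ⌈139.099⌉ = 140.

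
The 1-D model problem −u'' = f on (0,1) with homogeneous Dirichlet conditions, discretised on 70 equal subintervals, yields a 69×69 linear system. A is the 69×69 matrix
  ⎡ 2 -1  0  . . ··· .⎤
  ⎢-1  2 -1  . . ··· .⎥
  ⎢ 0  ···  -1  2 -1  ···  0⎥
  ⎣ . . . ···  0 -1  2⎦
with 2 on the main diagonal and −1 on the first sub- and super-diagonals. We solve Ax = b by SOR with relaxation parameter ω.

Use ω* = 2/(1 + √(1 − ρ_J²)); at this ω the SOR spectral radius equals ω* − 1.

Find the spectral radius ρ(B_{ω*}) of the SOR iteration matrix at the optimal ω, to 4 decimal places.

[ρ_J] n=69: ρ(B_J) = cos(π/(n+1)) = cos(π/70) = 0.9990.
1 − cos²(π/70) = sin²(π/70) ⇒ √(1−ρ_J²) = sin(π/70) = 0.04486.
Then 2/(1+√(1−ρ_J²)) = 2/(1+0.04486); ω* = 2/1.04486 = 1.9141.
and ρ(B_{ω*}) = 1.9141 − 1 = 0.9141.

ρ_SOR = 0.9141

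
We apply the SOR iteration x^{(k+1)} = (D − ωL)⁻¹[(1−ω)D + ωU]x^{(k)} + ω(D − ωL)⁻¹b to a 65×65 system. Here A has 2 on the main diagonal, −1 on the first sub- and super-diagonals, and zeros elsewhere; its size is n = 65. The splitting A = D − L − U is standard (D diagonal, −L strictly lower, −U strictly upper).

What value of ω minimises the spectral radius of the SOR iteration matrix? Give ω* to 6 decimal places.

With n=65, ρ(Jacobi) = cos(π/66) = 0.998867.
root = sin(π/66) = 0.0475819  (since 1−cos² = sin²).
Young: ω* = 2/(1+√(1−ρ_J²)) = 2/(1+0.0475819) = 2/1.0475819 = 1.909159.
ρ_SOR = ω* − 1 ≈ 0.909159.

ω* = 1.909159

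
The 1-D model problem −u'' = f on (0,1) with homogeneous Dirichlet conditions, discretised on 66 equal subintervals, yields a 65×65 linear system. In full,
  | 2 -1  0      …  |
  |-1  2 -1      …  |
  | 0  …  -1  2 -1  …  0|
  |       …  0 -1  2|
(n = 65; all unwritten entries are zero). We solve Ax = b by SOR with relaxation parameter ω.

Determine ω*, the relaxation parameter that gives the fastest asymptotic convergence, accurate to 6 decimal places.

½·tridiag(1,0,1) at n=65: λ_k = cos(kπ/66); max |λ| at k=1 ⇒ ρ_J = cos(π/66) ≈ 0.998867.
root = sin(π/66) = 0.0475819  (since 1−cos² = sin²).
ω* = 2/(1+0.0475819) = 1.909159
ρ_SOR = ω* − 1 ≈ 0.909159.

ω* = 1.909159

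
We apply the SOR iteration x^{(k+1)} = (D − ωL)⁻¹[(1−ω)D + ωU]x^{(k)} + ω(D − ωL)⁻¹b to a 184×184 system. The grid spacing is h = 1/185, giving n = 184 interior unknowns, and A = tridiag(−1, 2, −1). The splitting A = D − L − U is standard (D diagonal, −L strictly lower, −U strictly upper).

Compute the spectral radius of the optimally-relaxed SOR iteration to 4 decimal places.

ρ_SOR = 0.9666

With n=184, ρ(Jacobi) = cos(π/185) = 0.9999.
root = sin(π/185) = 0.01698  (since 1−cos² = sin²).
Young: ω* = 2/(1+√(1−ρ_J²)) = 2/(1+0.01698) = 2/1.01698 = 1.9666.
Hence ρ(B_{ω*}) = 1.9666 − 1 = 0.9666.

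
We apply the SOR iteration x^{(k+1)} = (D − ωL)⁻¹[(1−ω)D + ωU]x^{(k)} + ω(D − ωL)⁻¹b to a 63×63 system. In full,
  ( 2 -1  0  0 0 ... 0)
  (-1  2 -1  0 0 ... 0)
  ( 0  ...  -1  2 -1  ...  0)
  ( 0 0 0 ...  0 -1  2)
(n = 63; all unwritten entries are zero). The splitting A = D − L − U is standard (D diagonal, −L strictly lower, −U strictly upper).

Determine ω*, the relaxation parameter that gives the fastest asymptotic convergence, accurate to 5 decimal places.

ω* = 1.90645

spectrum of D⁻¹(L+U) = {cos(kπ/64) : 1≤k≤63}; ρ_J = cos(π/64) = 0.99880.
√(1 − cos²(π/64)) = sin(π/64) ≈ 0.049068.
Young: ω* = 2/(1+√(1−ρ_J²)) = 2/(1+0.049068) = 2/1.049068 = 1.90645.
Hence ρ(B_{ω*}) = 1.90645 − 1 = 0.90645.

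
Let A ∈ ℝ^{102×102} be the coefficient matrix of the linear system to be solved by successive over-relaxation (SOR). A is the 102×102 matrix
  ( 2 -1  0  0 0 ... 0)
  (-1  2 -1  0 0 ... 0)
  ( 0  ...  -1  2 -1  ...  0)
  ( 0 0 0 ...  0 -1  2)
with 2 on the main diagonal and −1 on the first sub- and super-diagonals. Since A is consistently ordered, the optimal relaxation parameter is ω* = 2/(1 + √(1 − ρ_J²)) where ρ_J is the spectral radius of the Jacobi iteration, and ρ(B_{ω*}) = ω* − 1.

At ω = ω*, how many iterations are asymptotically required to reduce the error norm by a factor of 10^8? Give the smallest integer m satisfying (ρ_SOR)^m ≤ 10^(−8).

n=102: λ(B_J) = 1 − λ(A)/2 = cos(kπ/103); k=1 gives ρ_J = 0.9995349.
root = sin(π/103) = 0.0304962  (since 1−cos² = sin²).
ω* = 2/(1 + 0.0304962) = 2/1.0304962 = 1.9408126.
Hence ρ(B_{ω*}) = 1.9408126 − 1 = 0.9408126.
Need (0.9408126)^m ≤ 10^(−8): m ≥ 8·ln10/|ln 0.9408126| = 18.4207/0.0610113 = 301.923 ⇒ m = 302.

m = 302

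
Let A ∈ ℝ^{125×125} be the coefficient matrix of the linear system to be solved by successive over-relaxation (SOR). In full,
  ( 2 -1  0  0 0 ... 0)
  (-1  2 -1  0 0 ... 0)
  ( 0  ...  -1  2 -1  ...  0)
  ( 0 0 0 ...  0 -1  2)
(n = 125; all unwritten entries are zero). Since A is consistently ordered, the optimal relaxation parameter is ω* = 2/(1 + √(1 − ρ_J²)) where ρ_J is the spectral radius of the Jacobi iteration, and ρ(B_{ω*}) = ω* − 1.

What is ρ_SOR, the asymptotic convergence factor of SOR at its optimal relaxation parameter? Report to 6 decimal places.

spectrum of D⁻¹(L+U) = {cos(kπ/126) : 1≤k≤125}; ρ_J = cos(π/126) = 0.999689.
1 − cos²(π/126) = sin²(π/126) ⇒ √(1−ρ_J²) = sin(π/126) = 0.0249307.
ω* = 2/(1 + 0.0249307) = 2/1.0249307 = 1.951351.
ρ_SOR = ω* − 1 ≈ 0.951351.

ρ_SOR = 0.951351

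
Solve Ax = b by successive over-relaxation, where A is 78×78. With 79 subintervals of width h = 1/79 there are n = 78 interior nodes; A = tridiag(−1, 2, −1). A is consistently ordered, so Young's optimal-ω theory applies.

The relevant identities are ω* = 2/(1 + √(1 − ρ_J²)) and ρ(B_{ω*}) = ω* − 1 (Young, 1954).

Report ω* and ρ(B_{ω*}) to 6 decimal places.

½·tridiag(1,0,1) at n=78: λ_k = cos(kπ/79); max |λ| at k=1 ⇒ ρ_J = cos(π/79) ≈ 0.999209.
1 − cos²(π/79) = sin²(π/79) ⇒ √(1−ρ_J²) = sin(π/79) = 0.0397565.
So ω* = 2/1.0397565 = 1.923527 (Young).
and ρ(B_{ω*}) = 1.923527 − 1 = 0.923527.

ω* = 1.923527, ρ_SOR = 0.923527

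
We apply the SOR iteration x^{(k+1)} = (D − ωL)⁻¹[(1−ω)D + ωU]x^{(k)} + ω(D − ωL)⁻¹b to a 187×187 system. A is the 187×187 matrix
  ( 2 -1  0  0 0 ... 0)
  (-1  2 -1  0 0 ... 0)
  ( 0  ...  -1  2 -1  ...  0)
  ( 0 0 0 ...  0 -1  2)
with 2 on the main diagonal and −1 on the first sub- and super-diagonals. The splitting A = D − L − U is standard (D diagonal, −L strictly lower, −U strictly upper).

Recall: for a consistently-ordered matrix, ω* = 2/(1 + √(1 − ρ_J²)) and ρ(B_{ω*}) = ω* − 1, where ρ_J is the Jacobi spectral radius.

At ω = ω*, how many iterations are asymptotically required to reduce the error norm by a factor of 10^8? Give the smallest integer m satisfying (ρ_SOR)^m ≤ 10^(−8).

n=187: λ(B_J) = 1 − λ(A)/2 = cos(kπ/188); k=1 gives ρ_J = 0.9998604.
1 − cos²(π/188) = sin²(π/188) ⇒ √(1−ρ_J²) = sin(π/188) = 0.0167098.
ω* = 2/(1+0.0167098) = 1.9671297
ρ_SOR = ω* − 1 ≈ 0.9671297.
(0.9671297)^m ≤ 10^{−8}  ⇒  m·ln(0.9671297) ≤ −8·ln10  ⇒  m ≥ 551.143  ⇒  m = 552

m = 552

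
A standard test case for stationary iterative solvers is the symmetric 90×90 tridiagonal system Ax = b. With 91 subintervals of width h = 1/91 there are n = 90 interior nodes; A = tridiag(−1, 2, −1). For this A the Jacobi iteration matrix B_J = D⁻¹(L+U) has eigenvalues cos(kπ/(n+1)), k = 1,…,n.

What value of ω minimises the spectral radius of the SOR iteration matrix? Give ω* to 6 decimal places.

B_J for the 90×90 system has eigenvalues cos(kπ/91); ρ_J = cos(π/91) = 0.999404.
root = sin(π/91) = 0.0345161  (since 1−cos² = sin²).
So ω* = 2/1.0345161 = 1.933271 (Young).
At ω = 1.933271 every |λ(B_ω)| = ω−1, so ρ_SOR = 0.933271.

ω* = 1.933271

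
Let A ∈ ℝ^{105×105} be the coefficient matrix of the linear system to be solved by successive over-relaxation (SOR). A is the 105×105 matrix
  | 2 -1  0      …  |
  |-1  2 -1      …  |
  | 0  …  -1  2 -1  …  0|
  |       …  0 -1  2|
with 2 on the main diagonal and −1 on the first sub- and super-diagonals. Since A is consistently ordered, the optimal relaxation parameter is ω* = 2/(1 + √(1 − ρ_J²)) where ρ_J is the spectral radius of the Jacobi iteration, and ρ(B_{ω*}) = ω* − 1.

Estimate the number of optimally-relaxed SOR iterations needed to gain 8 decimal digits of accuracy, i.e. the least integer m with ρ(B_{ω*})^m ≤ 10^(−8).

ρ_J = max_k |cos(kπ/106)| = cos(π/106) = 0.9995608
1 − cos²(π/106) = sin²(π/106) ⇒ √(1−ρ_J²) = sin(π/106) = 0.0296333.
So ω* = 2/1.0296333 = 1.9424391 (Young).
At ω = 1.9424391 every |λ(B_ω)| = ω−1, so ρ_SOR = 0.9424391.
8·ln10 = 18.4207; −ln(0.9424391) = 0.059284; m = ⌈18.4207/0.059284⌉ = ⌈310.720⌉ = 311.

m = 311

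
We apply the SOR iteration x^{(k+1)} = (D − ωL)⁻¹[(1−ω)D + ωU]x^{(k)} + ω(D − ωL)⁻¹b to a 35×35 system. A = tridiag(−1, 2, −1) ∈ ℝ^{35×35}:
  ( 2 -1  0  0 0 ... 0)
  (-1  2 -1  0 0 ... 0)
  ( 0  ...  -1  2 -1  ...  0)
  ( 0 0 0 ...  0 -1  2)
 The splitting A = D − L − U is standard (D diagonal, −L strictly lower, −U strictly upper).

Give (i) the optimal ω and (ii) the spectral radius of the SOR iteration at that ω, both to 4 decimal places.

ω* = 1.8397, ρ_SOR = 0.8397

½·tridiag(1,0,1) at n=35: λ_k = cos(kπ/36); max |λ| at k=1 ⇒ ρ_J = cos(π/36) ≈ 0.9962.
1 − cos²(π/36) = sin²(π/36) ⇒ √(1−ρ_J²) = sin(π/36) = 0.08716.
Then 2/(1+√(1−ρ_J²)) = 2/(1+0.08716); ω* = 2/1.08716 = 1.8397.
Hence ρ(B_{ω*}) = 1.8397 − 1 = 0.8397.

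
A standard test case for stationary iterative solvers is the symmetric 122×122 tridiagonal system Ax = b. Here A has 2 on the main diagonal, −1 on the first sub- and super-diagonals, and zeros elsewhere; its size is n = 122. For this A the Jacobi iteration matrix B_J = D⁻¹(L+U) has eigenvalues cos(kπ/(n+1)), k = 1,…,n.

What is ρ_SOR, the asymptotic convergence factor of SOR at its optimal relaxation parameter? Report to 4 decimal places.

ρ_J = max_k |cos(kπ/123)| = cos(π/123) = 0.9997
√(1 − cos²(π/123)) = sin(π/123) ≈ 0.02554.
[ω*] 2 ÷ (1 + 0.02554) = 2 ÷ 1.02554 = 1.9502.
ρ_SOR = ω* − 1 ≈ 0.9502.

ρ_SOR = 0.9502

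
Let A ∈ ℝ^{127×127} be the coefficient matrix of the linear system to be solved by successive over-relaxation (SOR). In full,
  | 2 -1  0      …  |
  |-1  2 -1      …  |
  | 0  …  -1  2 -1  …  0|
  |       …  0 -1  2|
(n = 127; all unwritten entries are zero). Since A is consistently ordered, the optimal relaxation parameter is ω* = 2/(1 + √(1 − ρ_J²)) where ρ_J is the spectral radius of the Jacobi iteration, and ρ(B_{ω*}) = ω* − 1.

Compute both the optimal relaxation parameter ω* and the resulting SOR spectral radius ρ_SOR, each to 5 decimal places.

B_J for the 127×127 system has eigenvalues cos(kπ/128); ρ_J = cos(π/128) = 0.99970.
1 − cos²(π/128) = sin²(π/128) ⇒ √(1−ρ_J²) = sin(π/128) = 0.024541.
Then 2/(1+√(1−ρ_J²)) = 2/(1+0.024541); ω* = 2/1.024541 = 1.95209.
[ρ_SOR] ω* − 1 = 0.95209.

ω* = 1.95209, ρ_SOR = 0.95209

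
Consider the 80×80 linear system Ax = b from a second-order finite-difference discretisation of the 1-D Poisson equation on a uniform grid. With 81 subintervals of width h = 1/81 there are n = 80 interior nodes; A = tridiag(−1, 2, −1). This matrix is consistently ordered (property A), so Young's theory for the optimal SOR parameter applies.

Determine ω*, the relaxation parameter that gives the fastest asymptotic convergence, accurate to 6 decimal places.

ω* = 1.925344

B_J for the 80×80 system has eigenvalues cos(kπ/81); ρ_J = cos(π/81) = 0.999248.
√(1 − cos²(π/81)) = sin(π/81) ≈ 0.0387754.
[ω*] 2 ÷ (1 + 0.0387754) = 2 ÷ 1.0387754 = 1.925344.
At ω = 1.925344 every |λ(B_ω)| = ω−1, so ρ_SOR = 0.925344.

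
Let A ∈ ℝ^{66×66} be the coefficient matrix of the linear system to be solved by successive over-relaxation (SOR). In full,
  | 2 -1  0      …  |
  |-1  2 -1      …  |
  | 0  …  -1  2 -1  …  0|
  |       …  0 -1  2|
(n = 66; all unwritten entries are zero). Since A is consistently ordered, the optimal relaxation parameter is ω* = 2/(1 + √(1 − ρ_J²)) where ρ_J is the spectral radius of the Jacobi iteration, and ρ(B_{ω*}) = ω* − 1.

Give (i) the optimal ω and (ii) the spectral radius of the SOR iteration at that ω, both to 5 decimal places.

ω* = 1.91045, ρ_SOR = 0.91045

[ρ_J] n=66: ρ(B_J) = cos(π/(n+1)) = cos(π/67) = 0.99890.
√(1−ρ_J²) = |sin(π/67)| = 0.046872
ω* = 2/(1 + 0.046872) = 2/1.046872 = 1.91045.
[ρ_SOR] ω* − 1 = 0.91045.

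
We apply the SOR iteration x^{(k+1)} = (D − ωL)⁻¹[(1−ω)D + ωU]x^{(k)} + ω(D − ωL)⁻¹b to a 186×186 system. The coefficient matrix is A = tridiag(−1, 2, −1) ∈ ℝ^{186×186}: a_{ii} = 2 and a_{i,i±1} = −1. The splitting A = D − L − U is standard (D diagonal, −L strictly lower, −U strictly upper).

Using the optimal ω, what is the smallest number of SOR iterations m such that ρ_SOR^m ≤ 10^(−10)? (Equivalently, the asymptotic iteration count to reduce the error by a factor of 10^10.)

m = 686

n=186: λ(B_J) = 1 − λ(A)/2 = cos(kπ/187); k=1 gives ρ_J = 0.9998589.
1 − cos²(π/187) = sin²(π/187) ⇒ √(1−ρ_J²) = sin(π/187) = 0.0167992.
ω* = 2/(1+0.0167992) = 1.9669567
Hence ρ(B_{ω*}) = 1.9669567 − 1 = 0.9669567.
ρ_SOR^m ≤ 10^(−10) ⇔ m ≥ 10·ln10/(−ln 0.9669567) = 23.0259/0.0336016 = 685.262; m = ⌈685.262⌉ = 686.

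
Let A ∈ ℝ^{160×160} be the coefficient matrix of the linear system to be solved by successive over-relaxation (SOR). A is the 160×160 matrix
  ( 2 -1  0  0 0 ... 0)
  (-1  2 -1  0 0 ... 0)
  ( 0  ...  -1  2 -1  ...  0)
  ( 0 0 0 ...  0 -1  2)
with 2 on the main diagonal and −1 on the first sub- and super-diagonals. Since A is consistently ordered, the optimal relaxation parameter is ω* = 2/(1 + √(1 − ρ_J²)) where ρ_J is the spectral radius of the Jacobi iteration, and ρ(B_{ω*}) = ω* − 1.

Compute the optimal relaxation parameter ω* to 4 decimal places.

ω* = 1.9617

With n=160, ρ(Jacobi) = cos(π/161) = 0.9998.
root = sin(π/161) = 0.01951  (since 1−cos² = sin²).
ω* = 2 / (1 + 0.01951) = 2 / 1.01951 ≈ 1.9617.
Hence ρ(B_{ω*}) = 1.9617 − 1 = 0.9617.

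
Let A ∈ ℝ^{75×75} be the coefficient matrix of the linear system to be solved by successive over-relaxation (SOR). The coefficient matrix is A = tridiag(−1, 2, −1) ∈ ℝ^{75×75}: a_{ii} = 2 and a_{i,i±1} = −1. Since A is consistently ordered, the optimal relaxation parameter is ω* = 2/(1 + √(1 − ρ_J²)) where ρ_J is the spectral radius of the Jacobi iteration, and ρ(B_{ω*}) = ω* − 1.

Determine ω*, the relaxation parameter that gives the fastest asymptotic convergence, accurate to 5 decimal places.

ω* = 1.92063

[ρ_J] n=75: ρ(B_J) = cos(π/(n+1)) = cos(π/76) = 0.99915.
√(1 − cos²(π/76)) = sin(π/76) ≈ 0.041325.
[ω*] 2 ÷ (1 + 0.041325) = 2 ÷ 1.041325 = 1.92063.
ρ_SOR = ω* − 1 ≈ 0.92063.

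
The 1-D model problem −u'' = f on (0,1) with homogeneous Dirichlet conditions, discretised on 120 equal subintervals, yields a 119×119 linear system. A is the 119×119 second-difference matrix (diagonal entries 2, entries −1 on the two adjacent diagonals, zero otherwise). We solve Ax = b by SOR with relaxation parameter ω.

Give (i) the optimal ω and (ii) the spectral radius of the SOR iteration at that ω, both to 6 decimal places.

ω* = 1.948982, ρ_SOR = 0.948982

n=119: λ(B_J) = 1 − λ(A)/2 = cos(kπ/120); k=1 gives ρ_J = 0.999657.
root = sin(π/120) = 0.0261769  (since 1−cos² = sin²).
ω* = 2/(1+0.0261769) = 1.948982
[ρ_SOR] ω* − 1 = 0.948982.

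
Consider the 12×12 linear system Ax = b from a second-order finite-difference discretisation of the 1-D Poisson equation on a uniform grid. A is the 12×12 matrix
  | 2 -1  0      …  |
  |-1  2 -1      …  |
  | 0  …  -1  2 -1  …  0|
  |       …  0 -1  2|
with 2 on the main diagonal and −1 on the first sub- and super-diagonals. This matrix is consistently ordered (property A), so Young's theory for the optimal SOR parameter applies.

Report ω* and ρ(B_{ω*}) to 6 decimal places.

½·tridiag(1,0,1) at n=12: λ_k = cos(kπ/13); max |λ| at k=1 ⇒ ρ_J = cos(π/13) ≈ 0.970942.
1 − cos²(π/13) = sin²(π/13) ⇒ √(1−ρ_J²) = sin(π/13) = 0.2393157.
ω* = 2/(1+0.2393157) = 1.613794
ρ_SOR = ω* − 1 ≈ 0.613794.

ω* = 1.613794, ρ_SOR = 0.613794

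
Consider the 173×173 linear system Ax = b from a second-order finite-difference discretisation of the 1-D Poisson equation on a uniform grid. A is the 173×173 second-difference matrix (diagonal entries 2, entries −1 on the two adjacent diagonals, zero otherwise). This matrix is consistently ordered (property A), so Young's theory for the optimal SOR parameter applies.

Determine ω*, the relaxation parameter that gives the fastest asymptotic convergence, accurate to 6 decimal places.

n=173: λ(B_J) = 1 − λ(A)/2 = cos(kπ/174); k=1 gives ρ_J = 0.999837.
√(1−ρ_J²) simplifies to sin(π/174) = 0.0180541.
[ω*] 2 ÷ (1 + 0.0180541) = 2 ÷ 1.0180541 = 1.964532.
ρ_SOR = ω* − 1 = 1.964532 − 1 = 0.964532.

ω* = 1.964532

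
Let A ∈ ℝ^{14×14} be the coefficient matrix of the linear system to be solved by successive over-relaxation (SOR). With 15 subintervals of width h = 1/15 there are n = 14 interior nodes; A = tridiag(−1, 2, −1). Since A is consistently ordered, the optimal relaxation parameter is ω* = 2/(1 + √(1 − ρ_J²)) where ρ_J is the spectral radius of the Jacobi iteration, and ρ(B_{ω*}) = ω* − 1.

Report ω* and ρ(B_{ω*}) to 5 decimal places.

ω* = 1.65575, ρ_SOR = 0.65575

spectrum of D⁻¹(L+U) = {cos(kπ/15) : 1≤k≤14}; ρ_J = cos(π/15) = 0.97815.
√(1−ρ_J²) simplifies to sin(π/15) = 0.207912.
Young: ω* = 2/(1+√(1−ρ_J²)) = 2/(1+0.207912) = 2/1.207912 = 1.65575.
ρ_SOR = ω* − 1 ≈ 0.65575.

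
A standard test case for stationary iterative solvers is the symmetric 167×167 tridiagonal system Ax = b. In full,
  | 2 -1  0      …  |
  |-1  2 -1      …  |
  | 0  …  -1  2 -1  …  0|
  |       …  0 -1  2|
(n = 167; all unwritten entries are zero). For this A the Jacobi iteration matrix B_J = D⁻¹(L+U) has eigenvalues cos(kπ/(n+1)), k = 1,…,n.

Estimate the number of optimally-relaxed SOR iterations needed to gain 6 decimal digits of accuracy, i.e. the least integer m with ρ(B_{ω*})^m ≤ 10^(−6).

m = 370

ρ_J = max_k |cos(kπ/168)| = cos(π/168) = 0.9998252
√(1−ρ_J²) = |sin(π/168)| = 0.0186989
ω* = 2/(1 + 0.0186989) = 2/1.0186989 = 1.9632887.
ρ(B_{ω*}) = ω*−1 = 0.9632887
For 6 digits: m = 6·ln10 / (−ln 0.9632887) = 13.8155/0.0374021 = 369.378; round up → m = 370.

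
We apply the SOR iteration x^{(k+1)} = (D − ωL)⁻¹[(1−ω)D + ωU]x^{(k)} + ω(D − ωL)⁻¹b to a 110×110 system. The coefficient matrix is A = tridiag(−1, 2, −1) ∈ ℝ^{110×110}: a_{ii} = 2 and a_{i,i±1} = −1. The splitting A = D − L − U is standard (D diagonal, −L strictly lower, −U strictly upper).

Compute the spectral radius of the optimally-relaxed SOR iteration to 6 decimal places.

[ρ_J] n=110: ρ(B_J) = cos(π/(n+1)) = cos(π/111) = 0.999600.
root = sin(π/111) = 0.0282989  (since 1−cos² = sin²).
Then 2/(1+√(1−ρ_J²)) = 2/(1+0.0282989); ω* = 2/1.0282989 = 1.944960.
ρ(B_{ω*}) = ω*−1 = 0.944960

ρ_SOR = 0.944960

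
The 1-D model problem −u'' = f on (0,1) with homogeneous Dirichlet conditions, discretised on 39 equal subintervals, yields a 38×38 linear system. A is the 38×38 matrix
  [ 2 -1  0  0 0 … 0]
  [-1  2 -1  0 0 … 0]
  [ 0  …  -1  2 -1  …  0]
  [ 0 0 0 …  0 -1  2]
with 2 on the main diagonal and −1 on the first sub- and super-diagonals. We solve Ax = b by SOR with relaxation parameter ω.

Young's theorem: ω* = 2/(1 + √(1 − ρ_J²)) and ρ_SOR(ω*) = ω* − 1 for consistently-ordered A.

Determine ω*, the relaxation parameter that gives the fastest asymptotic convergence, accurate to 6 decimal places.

B_J for the 38×38 system has eigenvalues cos(kπ/39); ρ_J = cos(π/39) = 0.996757.
√(1 − cos²(π/39)) = sin(π/39) ≈ 0.0804666.
ω* = 2 / (1 + 0.0804666) = 2 / 1.0804666 ≈ 1.851052.
ρ_SOR = ω* − 1 ≈ 0.851052.

ω* = 1.851052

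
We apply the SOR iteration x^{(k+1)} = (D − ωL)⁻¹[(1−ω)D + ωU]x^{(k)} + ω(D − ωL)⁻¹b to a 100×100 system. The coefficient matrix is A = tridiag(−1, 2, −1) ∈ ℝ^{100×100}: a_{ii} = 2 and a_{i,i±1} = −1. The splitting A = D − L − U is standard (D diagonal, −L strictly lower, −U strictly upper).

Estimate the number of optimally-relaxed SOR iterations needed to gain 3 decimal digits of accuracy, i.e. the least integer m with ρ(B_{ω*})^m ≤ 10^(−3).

spectrum of D⁻¹(L+U) = {cos(kπ/101) : 1≤k≤100}; ρ_J = cos(π/101) = 0.9995163.
1 − cos²(π/101) = sin²(π/101) ⇒ √(1−ρ_J²) = sin(π/101) = 0.0310999.
Young: ω* = 2/(1+√(1−ρ_J²)) = 2/(1+0.0310999) = 2/1.0310999 = 1.9396763.
[ρ_SOR] ω* − 1 = 0.9396763.
(0.9396763)^m ≤ 10^{−3}  ⇒  m·ln(0.9396763) ≤ −3·ln10  ⇒  m ≥ 111.022  ⇒  m = 112

m = 112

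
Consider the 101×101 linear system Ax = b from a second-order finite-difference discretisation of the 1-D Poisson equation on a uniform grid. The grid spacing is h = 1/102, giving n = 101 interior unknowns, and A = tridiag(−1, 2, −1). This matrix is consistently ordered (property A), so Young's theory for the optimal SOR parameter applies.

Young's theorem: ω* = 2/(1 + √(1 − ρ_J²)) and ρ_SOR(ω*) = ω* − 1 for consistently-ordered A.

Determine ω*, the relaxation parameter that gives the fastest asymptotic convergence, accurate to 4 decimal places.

½·tridiag(1,0,1) at n=101: λ_k = cos(kπ/102); max |λ| at k=1 ⇒ ρ_J = cos(π/102) ≈ 0.9995.
√(1−ρ_J²) simplifies to sin(π/102) = 0.03080.
So ω* = 2/1.03080 = 1.9402 (Young).
Hence ρ(B_{ω*}) = 1.9402 − 1 = 0.9402.

ω* = 1.9402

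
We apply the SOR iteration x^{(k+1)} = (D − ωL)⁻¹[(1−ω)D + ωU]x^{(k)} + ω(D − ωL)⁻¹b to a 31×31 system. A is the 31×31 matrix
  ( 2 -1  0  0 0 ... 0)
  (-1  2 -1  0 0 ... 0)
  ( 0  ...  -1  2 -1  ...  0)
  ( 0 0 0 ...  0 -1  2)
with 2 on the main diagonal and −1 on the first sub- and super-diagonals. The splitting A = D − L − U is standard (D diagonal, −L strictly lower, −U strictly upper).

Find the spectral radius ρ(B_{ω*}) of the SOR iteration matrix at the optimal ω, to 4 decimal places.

ρ_SOR = 0.8215

½·tridiag(1,0,1) at n=31: λ_k = cos(kπ/32); max |λ| at k=1 ⇒ ρ_J = cos(π/32) ≈ 0.9952.
1 − cos²(π/32) = sin²(π/32) ⇒ √(1−ρ_J²) = sin(π/32) = 0.09802.
So ω* = 2/1.09802 = 1.8215 (Young).
ρ_SOR = ω* − 1 = 1.8215 − 1 = 0.8215.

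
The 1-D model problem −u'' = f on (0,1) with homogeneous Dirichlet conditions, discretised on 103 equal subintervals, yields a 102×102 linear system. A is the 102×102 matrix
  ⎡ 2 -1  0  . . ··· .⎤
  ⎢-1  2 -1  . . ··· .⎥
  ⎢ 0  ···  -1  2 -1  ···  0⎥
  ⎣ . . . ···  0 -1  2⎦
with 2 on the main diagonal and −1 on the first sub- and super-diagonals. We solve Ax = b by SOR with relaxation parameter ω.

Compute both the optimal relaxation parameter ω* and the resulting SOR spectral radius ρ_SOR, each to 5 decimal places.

ρ_J = max_k |cos(kπ/103)| = cos(π/103) = 0.99953
√(1 − cos²(π/103)) = sin(π/103) ≈ 0.030496.
ω* = 2 / (1 + 0.030496) = 2 / 1.030496 ≈ 1.94081.
ρ(B_{ω*}) = ω*−1 = 0.94081

ω* = 1.94081, ρ_SOR = 0.94081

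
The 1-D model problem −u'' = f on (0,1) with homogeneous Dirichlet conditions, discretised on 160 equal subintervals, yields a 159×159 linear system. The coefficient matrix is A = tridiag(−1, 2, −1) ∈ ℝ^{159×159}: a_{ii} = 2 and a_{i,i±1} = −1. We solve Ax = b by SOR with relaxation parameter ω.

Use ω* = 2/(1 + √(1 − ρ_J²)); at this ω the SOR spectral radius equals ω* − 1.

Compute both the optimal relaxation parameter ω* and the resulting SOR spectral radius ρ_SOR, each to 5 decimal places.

ω* = 1.96149, ρ_SOR = 0.96149

n=159: λ(B_J) = 1 − λ(A)/2 = cos(kπ/160); k=1 gives ρ_J = 0.99981.
root = sin(π/160) = 0.019634  (since 1−cos² = sin²).
ω* = 2/(1 + 0.019634) = 2/1.019634 = 1.96149.
[ρ_SOR] ω* − 1 = 0.96149.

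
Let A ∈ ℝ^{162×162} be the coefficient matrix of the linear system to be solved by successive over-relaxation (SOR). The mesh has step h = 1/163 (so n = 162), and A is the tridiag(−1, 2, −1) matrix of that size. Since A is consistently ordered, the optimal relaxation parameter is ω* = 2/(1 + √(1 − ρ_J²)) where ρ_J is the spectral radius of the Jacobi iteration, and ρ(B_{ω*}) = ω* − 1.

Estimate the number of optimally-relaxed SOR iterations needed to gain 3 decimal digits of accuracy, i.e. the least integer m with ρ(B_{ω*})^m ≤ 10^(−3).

m = 180

½·tridiag(1,0,1) at n=162: λ_k = cos(kπ/163); max |λ| at k=1 ⇒ ρ_J = cos(π/163) ≈ 0.9998143.
√(1 − cos²(π/163)) = sin(π/163) ≈ 0.0192724.
ω* = 2 / (1 + 0.0192724) = 2 / 1.0192724 ≈ 1.9621840.
ρ_SOR = ω* − 1 = 1.9621840 − 1 = 0.9621840.
m ≥ 3·ln10 / (−ln 0.9621840) = 179.191; smallest integer m = 180.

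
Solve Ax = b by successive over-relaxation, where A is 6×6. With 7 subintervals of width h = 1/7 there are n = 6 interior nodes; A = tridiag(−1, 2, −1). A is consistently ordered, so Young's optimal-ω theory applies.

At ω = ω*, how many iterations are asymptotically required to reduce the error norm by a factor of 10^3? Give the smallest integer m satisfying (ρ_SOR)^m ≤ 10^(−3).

m = 8

spectrum of D⁻¹(L+U) = {cos(kπ/7) : 1≤k≤6}; ρ_J = cos(π/7) = 0.9009689.
√(1−ρ_J²) simplifies to sin(π/7) = 0.4338837.
Then 2/(1+√(1−ρ_J²)) = 2/(1+0.4338837); ω* = 2/1.4338837 = 1.3948133.
At ω = 1.3948133 every |λ(B_ω)| = ω−1, so ρ_SOR = 0.3948133.
ρ_SOR^m ≤ 10^(−3) ⇔ m ≥ 3·ln10/(−ln 0.3948133) = 6.90776/0.929342 = 7.433; m = ⌈7.433⌉ = 8.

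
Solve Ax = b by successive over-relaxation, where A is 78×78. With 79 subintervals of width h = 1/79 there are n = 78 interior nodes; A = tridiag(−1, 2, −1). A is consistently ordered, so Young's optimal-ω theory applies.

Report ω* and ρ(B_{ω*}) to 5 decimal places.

ω* = 1.92353, ρ_SOR = 0.92353

½·tridiag(1,0,1) at n=78: λ_k = cos(kπ/79); max |λ| at k=1 ⇒ ρ_J = cos(π/79) ≈ 0.99921.
1 − cos²(π/79) = sin²(π/79) ⇒ √(1−ρ_J²) = sin(π/79) = 0.039757.
ω* = 2 / (1 + 0.039757) = 2 / 1.039757 ≈ 1.92353.
ρ_SOR = ω* − 1 = 1.92353 − 1 = 0.92353.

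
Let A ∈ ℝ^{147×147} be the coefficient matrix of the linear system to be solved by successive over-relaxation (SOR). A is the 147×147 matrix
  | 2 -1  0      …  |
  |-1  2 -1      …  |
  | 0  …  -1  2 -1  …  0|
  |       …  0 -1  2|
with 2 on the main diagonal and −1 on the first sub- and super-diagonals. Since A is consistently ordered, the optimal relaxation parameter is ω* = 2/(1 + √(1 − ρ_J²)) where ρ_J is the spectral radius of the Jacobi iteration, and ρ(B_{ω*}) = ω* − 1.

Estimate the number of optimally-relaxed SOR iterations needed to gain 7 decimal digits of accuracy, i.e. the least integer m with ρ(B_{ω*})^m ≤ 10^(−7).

½·tridiag(1,0,1) at n=147: λ_k = cos(kπ/148); max |λ| at k=1 ⇒ ρ_J = cos(π/148) ≈ 0.9997747.
√(1−ρ_J²) simplifies to sin(π/148) = 0.0212254.
Then 2/(1+√(1−ρ_J²)) = 2/(1+0.0212254); ω* = 2/1.0212254 = 1.9584315.
Hence ρ(B_{ω*}) = 1.9584315 − 1 = 0.9584315.
Need (0.9584315)^m ≤ 10^(−7): m ≥ 7·ln10/|ln 0.9584315| = 16.1181/0.0424572 = 379.632 ⇒ m = 380.

m = 380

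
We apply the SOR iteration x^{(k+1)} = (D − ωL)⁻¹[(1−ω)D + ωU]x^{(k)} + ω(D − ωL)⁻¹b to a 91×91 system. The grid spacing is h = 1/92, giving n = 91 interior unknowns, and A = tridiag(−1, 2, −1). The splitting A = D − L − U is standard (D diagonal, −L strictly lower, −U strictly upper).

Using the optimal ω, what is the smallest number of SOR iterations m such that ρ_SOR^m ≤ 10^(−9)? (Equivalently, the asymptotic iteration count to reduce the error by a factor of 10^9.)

B_J for the 91×91 system has eigenvalues cos(kπ/92); ρ_J = cos(π/92) = 0.9994170.
√(1 − cos²(π/92)) = sin(π/92) ≈ 0.0341411.
ω* = 2/(1 + 0.0341411) = 2/1.0341411 = 1.9339721.
Hence ρ(B_{ω*}) = 1.9339721 − 1 = 0.9339721.
(0.9339721)^m ≤ 10^{−9}  ⇒  m·ln(0.9339721) ≤ −9·ln10  ⇒  m ≥ 303.377  ⇒  m = 304

m = 304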